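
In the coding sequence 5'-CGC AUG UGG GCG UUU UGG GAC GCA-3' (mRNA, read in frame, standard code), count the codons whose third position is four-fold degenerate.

Codon 1 CGC (Arg): third position 4-fold.
Codon 2 AUG (Met): third position 1-fold.
Codon 3 UGG (Trp): third position 1-fold.
Codon 4 GCG (Ala): third position 4-fold.
Codon 5 UUU (Phe): third position 2-fold.
Codon 6 UGG (Trp): third position 1-fold.
Codon 7 GAC (Asp): third position 2-fold.
Codon 8 GCA (Ala): third position 4-fold.
Four-fold degenerate third positions: 3.

3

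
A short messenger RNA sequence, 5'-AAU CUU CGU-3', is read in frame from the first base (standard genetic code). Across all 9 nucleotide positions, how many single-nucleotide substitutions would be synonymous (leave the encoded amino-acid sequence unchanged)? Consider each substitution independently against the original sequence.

7

Codon 1 (AAU, Asn): 1 synonymous substitution.
Codon 2 (CUU, Leu): 3 synonymous substitutions.
Codon 3 (CGU, Arg): 3 synonymous substitutions.
Total: 1 + 3 + 3 = 7.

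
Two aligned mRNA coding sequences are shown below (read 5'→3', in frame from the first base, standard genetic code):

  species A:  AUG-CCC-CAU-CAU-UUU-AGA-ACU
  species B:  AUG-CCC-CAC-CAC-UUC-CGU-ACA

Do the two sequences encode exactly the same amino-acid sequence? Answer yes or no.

yes

Codon 1: AUG Met / AUG Met — identical.
Codon 2: CCC Pro / CCC Pro — identical.
Codon 3: CAU His / CAC His — synonymous.
Codon 4: CAU His / CAC His — synonymous.
Codon 5: UUU Phe / UUC Phe — synonymous.
Codon 6: AGA Arg / CGU Arg — synonymous.
Codon 7: ACU Thr / ACA Thr — synonymous.
Nonsynonymous differences: 0 → same protein.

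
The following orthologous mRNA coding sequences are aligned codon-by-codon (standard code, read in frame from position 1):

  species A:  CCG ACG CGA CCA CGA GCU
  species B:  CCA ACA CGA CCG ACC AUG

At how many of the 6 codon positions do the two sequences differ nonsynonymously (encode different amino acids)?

2

Codon 1: CCG Pro / CCA Pro — synonymous.
Codon 2: ACG Thr / ACA Thr — synonymous.
Codon 3: CGA Arg / CGA Arg — identical.
Codon 4: CCA Pro / CCG Pro — synonymous.
Codon 5: CGA Arg / ACC Thr — nonsynonymous.
Codon 6: GCU Ala / AUG Met — nonsynonymous.
Nonsynonymous differences: 2.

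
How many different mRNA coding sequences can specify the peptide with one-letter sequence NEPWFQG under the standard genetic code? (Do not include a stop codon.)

256

Asn: 2 codons.
Glu: 2 codons.
Pro: 4 codons.
Trp: 1 codon.
Phe: 2 codons.
Gln: 2 codons.
Gly: 4 codons.
2 × 2 × 4 × 1 × 2 × 2 × 4 = 256.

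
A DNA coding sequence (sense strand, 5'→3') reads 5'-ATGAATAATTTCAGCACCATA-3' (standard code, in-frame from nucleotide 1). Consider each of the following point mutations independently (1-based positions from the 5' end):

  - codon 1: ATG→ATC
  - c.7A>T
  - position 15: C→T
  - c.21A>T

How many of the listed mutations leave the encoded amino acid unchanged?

Codon 1: ATG (Met) → ATC (Ile) — missense.
Codon 3: AAT (Asn) → TAT (Tyr) — missense.
Codon 5: AGC (Ser) → AGT (Ser) — synonymous.
Codon 7: ATA (Ile) → ATT (Ile) — synonymous.
Synonymous: 2 of 4.

2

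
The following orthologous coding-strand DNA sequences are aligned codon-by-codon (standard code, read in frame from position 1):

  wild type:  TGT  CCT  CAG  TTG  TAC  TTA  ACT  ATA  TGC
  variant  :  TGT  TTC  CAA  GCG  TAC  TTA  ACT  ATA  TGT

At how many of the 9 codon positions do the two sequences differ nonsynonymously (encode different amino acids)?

2

Codon 1: TGT Cys / TGT Cys — identical.
Codon 2: CCT Pro / TTC Phe — nonsynonymous.
Codon 3: CAG Gln / CAA Gln — synonymous.
Codon 4: TTG Leu / GCG Ala — nonsynonymous.
Codon 5: TAC Tyr / TAC Tyr — identical.
Codon 6: TTA Leu / TTA Leu — identical.
Codon 7: ACT Thr / ACT Thr — identical.
Codon 8: ATA Ile / ATA Ile — identical.
Codon 9: TGC Cys / TGT Cys — synonymous.
Nonsynonymous differences: 2.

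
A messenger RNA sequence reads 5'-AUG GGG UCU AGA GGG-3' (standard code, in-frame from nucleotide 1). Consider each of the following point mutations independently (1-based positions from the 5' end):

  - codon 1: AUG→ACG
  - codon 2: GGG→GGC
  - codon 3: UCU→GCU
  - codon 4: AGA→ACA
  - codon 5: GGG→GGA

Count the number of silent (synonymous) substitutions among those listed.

Codon 1: AUG (Met) → ACG (Thr) — missense.
Codon 2: GGG (Gly) → GGC (Gly) — synonymous.
Codon 3: UCU (Ser) → GCU (Ala) — missense.
Codon 4: AGA (Arg) → ACA (Thr) — missense.
Codon 5: GGG (Gly) → GGA (Gly) — synonymous.
Synonymous: 2 of 5.

2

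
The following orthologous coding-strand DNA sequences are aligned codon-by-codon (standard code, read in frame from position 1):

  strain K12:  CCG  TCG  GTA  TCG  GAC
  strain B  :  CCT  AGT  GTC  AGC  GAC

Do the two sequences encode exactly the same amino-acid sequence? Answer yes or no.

Codon 1: CCG Pro / CCT Pro — synonymous.
Codon 2: TCG Ser / AGT Ser — synonymous.
Codon 3: GTA Val / GTC Val — synonymous.
Codon 4: TCG Ser / AGC Ser — synonymous.
Codon 5: GAC Asp / GAC Asp — identical.
Nonsynonymous differences: 0 → same protein.

yes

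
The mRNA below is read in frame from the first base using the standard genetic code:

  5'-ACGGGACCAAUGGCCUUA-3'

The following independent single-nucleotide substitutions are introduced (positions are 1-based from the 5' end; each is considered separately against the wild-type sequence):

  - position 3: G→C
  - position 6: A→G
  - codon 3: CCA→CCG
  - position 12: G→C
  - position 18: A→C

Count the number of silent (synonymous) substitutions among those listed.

Codon 1: ACG (Thr) → ACC (Thr) — synonymous.
Codon 2: GGA (Gly) → GGG (Gly) — synonymous.
Codon 3: CCA (Pro) → CCG (Pro) — synonymous.
Codon 4: AUG (Met) → AUC (Ile) — missense.
Codon 6: UUA (Leu) → UUC (Phe) — missense.
Synonymous: 3 of 5.

3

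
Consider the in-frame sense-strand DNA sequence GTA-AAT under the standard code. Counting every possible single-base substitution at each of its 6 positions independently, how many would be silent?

4

Codon 1 (GTA, Val): 3 synonymous substitutions.
Codon 2 (AAT, Asn): 1 synonymous substitution.
Total: 3 + 1 = 4.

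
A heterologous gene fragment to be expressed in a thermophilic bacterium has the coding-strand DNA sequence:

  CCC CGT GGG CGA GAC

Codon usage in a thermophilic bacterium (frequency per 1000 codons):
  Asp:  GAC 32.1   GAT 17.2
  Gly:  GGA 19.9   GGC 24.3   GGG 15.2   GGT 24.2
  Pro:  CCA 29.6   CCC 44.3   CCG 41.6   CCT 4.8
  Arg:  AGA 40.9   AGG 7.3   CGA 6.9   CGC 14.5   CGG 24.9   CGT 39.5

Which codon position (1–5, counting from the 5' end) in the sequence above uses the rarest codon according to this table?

4

Codon 1 CCC (Pro): 44.3 per 1000.
Codon 2 CGT (Arg): 39.5 per 1000.
Codon 3 GGG (Gly): 15.2 per 1000.
Codon 4 CGA (Arg): 6.9 per 1000.
Codon 5 GAC (Asp): 32.1 per 1000.
Lowest frequency is 6.9 at codon 4.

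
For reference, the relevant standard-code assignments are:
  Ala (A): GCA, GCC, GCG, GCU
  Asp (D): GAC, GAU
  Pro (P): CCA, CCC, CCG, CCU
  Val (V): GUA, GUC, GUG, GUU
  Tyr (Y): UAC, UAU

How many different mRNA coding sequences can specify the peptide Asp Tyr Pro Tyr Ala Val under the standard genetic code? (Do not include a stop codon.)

Asp: 2 codons.
Tyr: 2 codons.
Pro: 4 codons.
Tyr: 2 codons.
Ala: 4 codons.
Val: 4 codons.
2 × 2 × 4 × 2 × 4 × 4 = 512.

512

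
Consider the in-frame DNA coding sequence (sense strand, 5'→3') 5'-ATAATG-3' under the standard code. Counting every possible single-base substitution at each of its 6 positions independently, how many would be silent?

Codon 1 (ATA, Ile): 2 synonymous substitutions.
Codon 2 (ATG, Met): 0 synonymous substitutions.
Total: 2 + 0 = 2.

2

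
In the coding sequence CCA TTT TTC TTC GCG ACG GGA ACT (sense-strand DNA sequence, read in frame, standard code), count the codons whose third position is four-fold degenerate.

Codon 1 CCA (Pro): third position 4-fold.
Codon 2 TTT (Phe): third position 2-fold.
Codon 3 TTC (Phe): third position 2-fold.
Codon 4 TTC (Phe): third position 2-fold.
Codon 5 GCG (Ala): third position 4-fold.
Codon 6 ACG (Thr): third position 4-fold.
Codon 7 GGA (Gly): third position 4-fold.
Codon 8 ACT (Thr): third position 4-fold.
Four-fold degenerate third positions: 5.

5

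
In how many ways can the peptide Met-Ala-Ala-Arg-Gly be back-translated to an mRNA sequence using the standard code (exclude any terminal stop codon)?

Met: 1 codon.
Ala: 4 codons.
Ala: 4 codons.
Arg: 6 codons.
Gly: 4 codons.
1 × 4 × 4 × 6 × 4 = 384.

384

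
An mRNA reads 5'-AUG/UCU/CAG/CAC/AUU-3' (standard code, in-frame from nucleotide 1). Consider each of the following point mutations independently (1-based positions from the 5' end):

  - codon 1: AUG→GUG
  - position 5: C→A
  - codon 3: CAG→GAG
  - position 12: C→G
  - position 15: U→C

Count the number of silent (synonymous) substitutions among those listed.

1

Codon 1: AUG (Met) → GUG (Val) — missense.
Codon 2: UCU (Ser) → UAU (Tyr) — missense.
Codon 3: CAG (Gln) → GAG (Glu) — missense.
Codon 4: CAC (His) → CAG (Gln) — missense.
Codon 5: AUU (Ile) → AUC (Ile) — synonymous.
Synonymous: 1 of 5.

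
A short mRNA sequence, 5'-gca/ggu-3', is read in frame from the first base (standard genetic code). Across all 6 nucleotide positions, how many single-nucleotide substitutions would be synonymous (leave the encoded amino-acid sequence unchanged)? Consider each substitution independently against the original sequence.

Codon 1 (GCA, Ala): 3 synonymous substitutions.
Codon 2 (GGU, Gly): 3 synonymous substitutions.
Total: 3 + 3 = 6.

6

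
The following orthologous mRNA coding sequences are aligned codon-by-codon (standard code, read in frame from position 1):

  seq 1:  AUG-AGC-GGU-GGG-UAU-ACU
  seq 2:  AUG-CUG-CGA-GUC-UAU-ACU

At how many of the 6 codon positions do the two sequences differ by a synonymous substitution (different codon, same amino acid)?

0

Codon 1: AUG Met / AUG Met — identical.
Codon 2: AGC Ser / CUG Leu — nonsynonymous.
Codon 3: GGU Gly / CGA Arg — nonsynonymous.
Codon 4: GGG Gly / GUC Val — nonsynonymous.
Codon 5: UAU Tyr / UAU Tyr — identical.
Codon 6: ACU Thr / ACU Thr — identical.
Synonymous differences: 0.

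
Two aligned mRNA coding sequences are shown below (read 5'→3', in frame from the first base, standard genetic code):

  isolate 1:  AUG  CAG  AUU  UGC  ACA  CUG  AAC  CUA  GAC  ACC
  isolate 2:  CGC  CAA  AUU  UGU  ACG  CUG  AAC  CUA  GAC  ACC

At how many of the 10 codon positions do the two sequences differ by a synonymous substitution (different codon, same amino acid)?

Codon 1: AUG Met / CGC Arg — nonsynonymous.
Codon 2: CAG Gln / CAA Gln — synonymous.
Codon 3: AUU Ile / AUU Ile — identical.
Codon 4: UGC Cys / UGU Cys — synonymous.
Codon 5: ACA Thr / ACG Thr — synonymous.
Codon 6: CUG Leu / CUG Leu — identical.
Codon 7: AAC Asn / AAC Asn — identical.
Codon 8: CUA Leu / CUA Leu — identical.
Codon 9: GAC Asp / GAC Asp — identical.
Codon 10: ACC Thr / ACC Thr — identical.
Synonymous differences: 3.

3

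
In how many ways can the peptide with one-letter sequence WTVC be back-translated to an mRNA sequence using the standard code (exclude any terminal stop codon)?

32

Trp: 1 codon.
Thr: 4 codons.
Val: 4 codons.
Cys: 2 codons.
1 × 4 × 4 × 2 = 32.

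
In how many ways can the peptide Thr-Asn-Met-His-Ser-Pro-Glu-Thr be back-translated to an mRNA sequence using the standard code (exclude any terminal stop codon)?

3072

Thr: 4 codons.
Asn: 2 codons.
Met: 1 codon.
His: 2 codons.
Ser: 6 codons.
Pro: 4 codons.
Glu: 2 codons.
Thr: 4 codons.
4 × 2 × 1 × 2 × 6 × 4 × 2 × 4 = 3072.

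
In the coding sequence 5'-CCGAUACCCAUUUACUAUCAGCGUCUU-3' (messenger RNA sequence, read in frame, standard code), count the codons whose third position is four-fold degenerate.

Codon 1 CCG (Pro): third position 4-fold.
Codon 2 AUA (Ile): third position 3-fold.
Codon 3 CCC (Pro): third position 4-fold.
Codon 4 AUU (Ile): third position 3-fold.
Codon 5 UAC (Tyr): third position 2-fold.
Codon 6 UAU (Tyr): third position 2-fold.
Codon 7 CAG (Gln): third position 2-fold.
Codon 8 CGU (Arg): third position 4-fold.
Codon 9 CUU (Leu): third position 4-fold.
Four-fold degenerate third positions: 4.

4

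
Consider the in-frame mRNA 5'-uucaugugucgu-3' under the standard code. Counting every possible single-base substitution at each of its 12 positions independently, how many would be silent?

5

Codon 1 (UUC, Phe): 1 synonymous substitution.
Codon 2 (AUG, Met): 0 synonymous substitutions.
Codon 3 (UGU, Cys): 1 synonymous substitution.
Codon 4 (CGU, Arg): 3 synonymous substitutions.
Total: 1 + 0 + 1 + 3 = 5.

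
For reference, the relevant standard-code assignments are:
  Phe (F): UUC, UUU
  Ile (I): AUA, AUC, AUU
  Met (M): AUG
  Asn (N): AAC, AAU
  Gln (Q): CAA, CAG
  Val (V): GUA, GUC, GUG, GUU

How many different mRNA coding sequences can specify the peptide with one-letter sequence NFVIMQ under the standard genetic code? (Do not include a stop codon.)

96

Asn: 2 codons.
Phe: 2 codons.
Val: 4 codons.
Ile: 3 codons.
Met: 1 codon.
Gln: 2 codons.
2 × 2 × 4 × 3 × 1 × 2 = 96.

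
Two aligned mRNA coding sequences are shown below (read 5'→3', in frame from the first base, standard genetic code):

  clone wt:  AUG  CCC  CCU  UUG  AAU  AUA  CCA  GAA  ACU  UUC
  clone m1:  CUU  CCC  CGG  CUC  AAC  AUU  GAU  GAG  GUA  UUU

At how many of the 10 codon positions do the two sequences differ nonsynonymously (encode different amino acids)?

Codon 1: AUG Met / CUU Leu — nonsynonymous.
Codon 2: CCC Pro / CCC Pro — identical.
Codon 3: CCU Pro / CGG Arg — nonsynonymous.
Codon 4: UUG Leu / CUC Leu — synonymous.
Codon 5: AAU Asn / AAC Asn — synonymous.
Codon 6: AUA Ile / AUU Ile — synonymous.
Codon 7: CCA Pro / GAU Asp — nonsynonymous.
Codon 8: GAA Glu / GAG Glu — synonymous.
Codon 9: ACU Thr / GUA Val — nonsynonymous.
Codon 10: UUC Phe / UUU Phe — synonymous.
Nonsynonymous differences: 4.

4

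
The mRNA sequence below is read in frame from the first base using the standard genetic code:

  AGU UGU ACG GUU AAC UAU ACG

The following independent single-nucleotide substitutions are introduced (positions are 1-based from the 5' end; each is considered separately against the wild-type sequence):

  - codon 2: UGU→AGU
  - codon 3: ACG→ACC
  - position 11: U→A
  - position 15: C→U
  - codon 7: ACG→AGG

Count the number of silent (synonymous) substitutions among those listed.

Codon 2: UGU (Cys) → AGU (Ser) — missense.
Codon 3: ACG (Thr) → ACC (Thr) — synonymous.
Codon 4: GUU (Val) → GAU (Asp) — missense.
Codon 5: AAC (Asn) → AAU (Asn) — synonymous.
Codon 7: ACG (Thr) → AGG (Arg) — missense.
Synonymous: 2 of 5.

2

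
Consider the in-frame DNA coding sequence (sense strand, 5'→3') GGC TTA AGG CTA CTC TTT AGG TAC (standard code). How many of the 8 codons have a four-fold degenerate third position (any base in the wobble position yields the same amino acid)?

Codon 1 GGC (Gly): third position 4-fold.
Codon 2 TTA (Leu): third position 2-fold.
Codon 3 AGG (Arg): third position 2-fold.
Codon 4 CTA (Leu): third position 4-fold.
Codon 5 CTC (Leu): third position 4-fold.
Codon 6 TTT (Phe): third position 2-fold.
Codon 7 AGG (Arg): third position 2-fold.
Codon 8 TAC (Tyr): third position 2-fold.
Four-fold degenerate third positions: 3.

3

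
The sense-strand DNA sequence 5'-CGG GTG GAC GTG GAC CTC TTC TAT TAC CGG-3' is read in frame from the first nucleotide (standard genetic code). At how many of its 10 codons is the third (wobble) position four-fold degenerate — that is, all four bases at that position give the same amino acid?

5

Codon 1 CGG (Arg): third position 4-fold.
Codon 2 GTG (Val): third position 4-fold.
Codon 3 GAC (Asp): third position 2-fold.
Codon 4 GTG (Val): third position 4-fold.
Codon 5 GAC (Asp): third position 2-fold.
Codon 6 CTC (Leu): third position 4-fold.
Codon 7 TTC (Phe): third position 2-fold.
Codon 8 TAT (Tyr): third position 2-fold.
Codon 9 TAC (Tyr): third position 2-fold.
Codon 10 CGG (Arg): third position 4-fold.
Four-fold degenerate third positions: 5.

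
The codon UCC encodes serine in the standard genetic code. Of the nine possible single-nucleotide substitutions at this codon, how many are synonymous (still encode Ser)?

Position 1: none → 0 synonymous.
Position 2: none → 0 synonymous.
Position 3: UCU, UCA, UCG → 3 synonymous.
Total: 0 + 0 + 3 = 3.

3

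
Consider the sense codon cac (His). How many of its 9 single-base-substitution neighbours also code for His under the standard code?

1

Position 1: none → 0 synonymous.
Position 2: none → 0 synonymous.
Position 3: CAU → 1 synonymous.
Total: 0 + 0 + 1 = 1.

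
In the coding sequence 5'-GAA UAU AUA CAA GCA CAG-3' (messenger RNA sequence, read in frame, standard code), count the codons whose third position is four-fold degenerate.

1

Codon 1 GAA (Glu): third position 2-fold.
Codon 2 UAU (Tyr): third position 2-fold.
Codon 3 AUA (Ile): third position 3-fold.
Codon 4 CAA (Gln): third position 2-fold.
Codon 5 GCA (Ala): third position 4-fold.
Codon 6 CAG (Gln): third position 2-fold.
Four-fold degenerate third positions: 1.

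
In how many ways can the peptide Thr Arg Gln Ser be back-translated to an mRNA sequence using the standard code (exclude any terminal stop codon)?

Thr: 4 codons.
Arg: 6 codons.
Gln: 2 codons.
Ser: 6 codons.
4 × 6 × 2 × 6 = 288.

288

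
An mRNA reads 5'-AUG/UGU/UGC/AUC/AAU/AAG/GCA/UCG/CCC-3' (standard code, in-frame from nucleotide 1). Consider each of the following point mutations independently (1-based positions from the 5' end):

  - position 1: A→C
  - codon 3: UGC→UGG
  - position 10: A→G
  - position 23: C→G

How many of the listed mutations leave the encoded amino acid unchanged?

Codon 1: AUG (Met) → CUG (Leu) — missense.
Codon 3: UGC (Cys) → UGG (Trp) — missense.
Codon 4: AUC (Ile) → GUC (Val) — missense.
Codon 8: UCG (Ser) → UGG (Trp) — missense.
Synonymous: 0 of 4.

0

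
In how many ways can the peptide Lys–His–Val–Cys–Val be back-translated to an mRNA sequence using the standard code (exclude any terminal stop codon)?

Lys: 2 codons.
His: 2 codons.
Val: 4 codons.
Cys: 2 codons.
Val: 4 codons.
2 × 2 × 4 × 2 × 4 = 128.

128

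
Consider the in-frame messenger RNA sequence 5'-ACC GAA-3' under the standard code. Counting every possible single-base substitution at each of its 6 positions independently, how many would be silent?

Codon 1 (ACC, Thr): 3 synonymous substitutions.
Codon 2 (GAA, Glu): 1 synonymous substitution.
Total: 3 + 1 = 4.

4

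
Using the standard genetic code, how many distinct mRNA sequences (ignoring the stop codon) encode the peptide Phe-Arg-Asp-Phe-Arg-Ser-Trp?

Phe: 2 codons.
Arg: 6 codons.
Asp: 2 codons.
Phe: 2 codons.
Arg: 6 codons.
Ser: 6 codons.
Trp: 1 codon.
2 × 6 × 2 × 2 × 6 × 6 × 1 = 1728.

1728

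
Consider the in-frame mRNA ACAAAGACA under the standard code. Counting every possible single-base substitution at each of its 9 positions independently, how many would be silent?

7

Codon 1 (ACA, Thr): 3 synonymous substitutions.
Codon 2 (AAG, Lys): 1 synonymous substitution.
Codon 3 (ACA, Thr): 3 synonymous substitutions.
Total: 3 + 1 + 3 = 7.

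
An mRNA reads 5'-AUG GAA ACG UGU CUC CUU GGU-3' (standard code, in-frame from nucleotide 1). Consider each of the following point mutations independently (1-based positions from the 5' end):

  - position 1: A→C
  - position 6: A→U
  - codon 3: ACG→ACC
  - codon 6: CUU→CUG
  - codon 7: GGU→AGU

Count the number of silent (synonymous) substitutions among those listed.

2

Codon 1: AUG (Met) → CUG (Leu) — missense.
Codon 2: GAA (Glu) → GAU (Asp) — missense.
Codon 3: ACG (Thr) → ACC (Thr) — synonymous.
Codon 6: CUU (Leu) → CUG (Leu) — synonymous.
Codon 7: GGU (Gly) → AGU (Ser) — missense.
Synonymous: 2 of 5.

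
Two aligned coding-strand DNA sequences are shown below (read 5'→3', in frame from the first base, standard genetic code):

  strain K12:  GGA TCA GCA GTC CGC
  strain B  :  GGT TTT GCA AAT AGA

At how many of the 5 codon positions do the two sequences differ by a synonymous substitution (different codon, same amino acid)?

2

Codon 1: GGA Gly / GGT Gly — synonymous.
Codon 2: TCA Ser / TTT Phe — nonsynonymous.
Codon 3: GCA Ala / GCA Ala — identical.
Codon 4: GTC Val / AAT Asn — nonsynonymous.
Codon 5: CGC Arg / AGA Arg — synonymous.
Synonymous differences: 2.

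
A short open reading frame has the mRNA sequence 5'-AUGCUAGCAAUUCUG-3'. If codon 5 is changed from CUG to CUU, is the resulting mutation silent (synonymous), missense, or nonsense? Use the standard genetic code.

silent

Position 15 falls in codon 5: CUG → Leu.
After the substitution the codon is CUU → Leu.
Both encode Leu, so the change is synonymous.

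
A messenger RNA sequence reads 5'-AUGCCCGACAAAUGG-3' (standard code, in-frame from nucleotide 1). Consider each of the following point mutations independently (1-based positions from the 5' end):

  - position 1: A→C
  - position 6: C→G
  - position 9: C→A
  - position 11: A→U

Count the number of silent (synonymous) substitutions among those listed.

1

Codon 1: AUG (Met) → CUG (Leu) — missense.
Codon 2: CCC (Pro) → CCG (Pro) — synonymous.
Codon 3: GAC (Asp) → GAA (Glu) — missense.
Codon 4: AAA (Lys) → AUA (Ile) — missense.
Synonymous: 1 of 4.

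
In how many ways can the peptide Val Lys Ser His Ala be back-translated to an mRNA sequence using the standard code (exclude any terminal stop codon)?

Val: 4 codons.
Lys: 2 codons.
Ser: 6 codons.
His: 2 codons.
Ala: 4 codons.
4 × 2 × 6 × 2 × 4 = 384.

384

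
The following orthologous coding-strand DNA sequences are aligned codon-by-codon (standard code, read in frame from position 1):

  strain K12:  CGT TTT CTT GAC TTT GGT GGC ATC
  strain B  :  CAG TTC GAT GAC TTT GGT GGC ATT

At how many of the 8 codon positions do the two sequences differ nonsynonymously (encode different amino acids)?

2

Codon 1: CGT Arg / CAG Gln — nonsynonymous.
Codon 2: TTT Phe / TTC Phe — synonymous.
Codon 3: CTT Leu / GAT Asp — nonsynonymous.
Codon 4: GAC Asp / GAC Asp — identical.
Codon 5: TTT Phe / TTT Phe — identical.
Codon 6: GGT Gly / GGT Gly — identical.
Codon 7: GGC Gly / GGC Gly — identical.
Codon 8: ATC Ile / ATT Ile — synonymous.
Nonsynonymous differences: 2.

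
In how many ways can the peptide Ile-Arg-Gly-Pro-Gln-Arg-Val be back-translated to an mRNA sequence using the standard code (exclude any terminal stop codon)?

Ile: 3 codons.
Arg: 6 codons.
Gly: 4 codons.
Pro: 4 codons.
Gln: 2 codons.
Arg: 6 codons.
Val: 4 codons.
3 × 6 × 4 × 4 × 2 × 6 × 4 = 13824.

13824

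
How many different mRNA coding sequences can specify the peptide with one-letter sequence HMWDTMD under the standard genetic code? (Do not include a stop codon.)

His: 2 codons.
Met: 1 codon.
Trp: 1 codon.
Asp: 2 codons.
Thr: 4 codons.
Met: 1 codon.
Asp: 2 codons.
2 × 1 × 1 × 2 × 4 × 1 × 2 = 32.

32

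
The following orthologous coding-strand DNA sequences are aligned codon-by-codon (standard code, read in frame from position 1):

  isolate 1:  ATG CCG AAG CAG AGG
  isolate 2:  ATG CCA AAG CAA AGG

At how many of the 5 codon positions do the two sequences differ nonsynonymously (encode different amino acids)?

0

Codon 1: ATG Met / ATG Met — identical.
Codon 2: CCG Pro / CCA Pro — synonymous.
Codon 3: AAG Lys / AAG Lys — identical.
Codon 4: CAG Gln / CAA Gln — synonymous.
Codon 5: AGG Arg / AGG Arg — identical.
Nonsynonymous differences: 0.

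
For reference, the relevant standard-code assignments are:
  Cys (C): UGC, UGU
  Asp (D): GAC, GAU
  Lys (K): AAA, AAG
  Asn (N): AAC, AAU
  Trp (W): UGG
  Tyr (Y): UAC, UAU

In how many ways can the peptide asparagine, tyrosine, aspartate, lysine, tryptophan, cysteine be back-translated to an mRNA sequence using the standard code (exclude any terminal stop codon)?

32

Asn: 2 codons.
Tyr: 2 codons.
Asp: 2 codons.
Lys: 2 codons.
Trp: 1 codon.
Cys: 2 codons.
2 × 2 × 2 × 2 × 1 × 2 = 32.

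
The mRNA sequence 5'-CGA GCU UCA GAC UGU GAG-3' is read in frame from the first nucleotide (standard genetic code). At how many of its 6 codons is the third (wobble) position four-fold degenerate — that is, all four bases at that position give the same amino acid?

3

Codon 1 CGA (Arg): third position 4-fold.
Codon 2 GCU (Ala): third position 4-fold.
Codon 3 UCA (Ser): third position 4-fold.
Codon 4 GAC (Asp): third position 2-fold.
Codon 5 UGU (Cys): third position 2-fold.
Codon 6 GAG (Glu): third position 2-fold.
Four-fold degenerate third positions: 3.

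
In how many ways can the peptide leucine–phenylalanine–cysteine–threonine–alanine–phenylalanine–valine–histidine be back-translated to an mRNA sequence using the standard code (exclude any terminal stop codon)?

6144

Leu: 6 codons.
Phe: 2 codons.
Cys: 2 codons.
Thr: 4 codons.
Ala: 4 codons.
Phe: 2 codons.
Val: 4 codons.
His: 2 codons.
6 × 2 × 2 × 4 × 4 × 2 × 4 × 2 = 6144.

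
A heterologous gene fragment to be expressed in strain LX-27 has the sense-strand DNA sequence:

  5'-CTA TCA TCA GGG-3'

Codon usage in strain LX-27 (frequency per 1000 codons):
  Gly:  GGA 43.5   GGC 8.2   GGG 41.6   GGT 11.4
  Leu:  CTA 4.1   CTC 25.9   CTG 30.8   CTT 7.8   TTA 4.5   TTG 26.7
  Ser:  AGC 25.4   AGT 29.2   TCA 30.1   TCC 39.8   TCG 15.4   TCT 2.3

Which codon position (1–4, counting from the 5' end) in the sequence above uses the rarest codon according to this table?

1

Codon 1 CTA (Leu): 4.1 per 1000.
Codon 2 TCA (Ser): 30.1 per 1000.
Codon 3 TCA (Ser): 30.1 per 1000.
Codon 4 GGG (Gly): 41.6 per 1000.
Lowest frequency is 4.1 at codon 1.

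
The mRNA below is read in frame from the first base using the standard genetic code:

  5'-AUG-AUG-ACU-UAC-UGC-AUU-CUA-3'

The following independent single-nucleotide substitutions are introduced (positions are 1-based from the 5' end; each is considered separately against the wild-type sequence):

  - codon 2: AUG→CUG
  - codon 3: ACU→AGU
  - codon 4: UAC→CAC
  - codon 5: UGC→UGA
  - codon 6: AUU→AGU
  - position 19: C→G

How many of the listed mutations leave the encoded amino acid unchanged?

0

Codon 2: AUG (Met) → CUG (Leu) — missense.
Codon 3: ACU (Thr) → AGU (Ser) — missense.
Codon 4: UAC (Tyr) → CAC (His) — missense.
Codon 5: UGC (Cys) → UGA (Stop) — nonsense.
Codon 6: AUU (Ile) → AGU (Ser) — missense.
Codon 7: CUA (Leu) → GUA (Val) — missense.
Synonymous: 0 of 6.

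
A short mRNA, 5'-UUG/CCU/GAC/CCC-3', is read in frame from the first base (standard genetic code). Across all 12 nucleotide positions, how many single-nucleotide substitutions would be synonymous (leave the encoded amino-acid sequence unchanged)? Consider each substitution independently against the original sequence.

9

Codon 1 (UUG, Leu): 2 synonymous substitutions.
Codon 2 (CCU, Pro): 3 synonymous substitutions.
Codon 3 (GAC, Asp): 1 synonymous substitution.
Codon 4 (CCC, Pro): 3 synonymous substitutions.
Total: 2 + 3 + 1 + 3 = 9.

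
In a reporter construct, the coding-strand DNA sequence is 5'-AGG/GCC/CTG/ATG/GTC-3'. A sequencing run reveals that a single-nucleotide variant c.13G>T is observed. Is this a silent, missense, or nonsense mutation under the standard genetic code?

Position 13 falls in codon 5: GTC → Val.
After the substitution the codon is TTC → Phe.
Val ≠ Phe, so this is a missense mutation.

missense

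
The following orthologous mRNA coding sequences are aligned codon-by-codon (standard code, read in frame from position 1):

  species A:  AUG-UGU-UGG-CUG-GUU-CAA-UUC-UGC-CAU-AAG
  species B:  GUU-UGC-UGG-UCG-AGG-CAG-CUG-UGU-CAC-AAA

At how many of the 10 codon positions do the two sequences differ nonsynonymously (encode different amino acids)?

Codon 1: AUG Met / GUU Val — nonsynonymous.
Codon 2: UGU Cys / UGC Cys — synonymous.
Codon 3: UGG Trp / UGG Trp — identical.
Codon 4: CUG Leu / UCG Ser — nonsynonymous.
Codon 5: GUU Val / AGG Arg — nonsynonymous.
Codon 6: CAA Gln / CAG Gln — synonymous.
Codon 7: UUC Phe / CUG Leu — nonsynonymous.
Codon 8: UGC Cys / UGU Cys — synonymous.
Codon 9: CAU His / CAC His — synonymous.
Codon 10: AAG Lys / AAA Lys — synonymous.
Nonsynonymous differences: 4.

4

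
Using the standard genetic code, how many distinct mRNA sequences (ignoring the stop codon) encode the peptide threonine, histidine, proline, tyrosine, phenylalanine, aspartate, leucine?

Thr: 4 codons.
His: 2 codons.
Pro: 4 codons.
Tyr: 2 codons.
Phe: 2 codons.
Asp: 2 codons.
Leu: 6 codons.
4 × 2 × 4 × 2 × 2 × 2 × 6 = 1536.

1536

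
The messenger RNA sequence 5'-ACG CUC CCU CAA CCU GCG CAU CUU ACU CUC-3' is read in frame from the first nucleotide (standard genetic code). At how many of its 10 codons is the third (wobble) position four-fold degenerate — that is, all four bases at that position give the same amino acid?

Codon 1 ACG (Thr): third position 4-fold.
Codon 2 CUC (Leu): third position 4-fold.
Codon 3 CCU (Pro): third position 4-fold.
Codon 4 CAA (Gln): third position 2-fold.
Codon 5 CCU (Pro): third position 4-fold.
Codon 6 GCG (Ala): third position 4-fold.
Codon 7 CAU (His): third position 2-fold.
Codon 8 CUU (Leu): third position 4-fold.
Codon 9 ACU (Thr): third position 4-fold.
Codon 10 CUC (Leu): third position 4-fold.
Four-fold degenerate third positions: 8.

8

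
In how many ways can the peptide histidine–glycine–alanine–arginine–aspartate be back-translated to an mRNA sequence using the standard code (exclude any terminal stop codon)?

His: 2 codons.
Gly: 4 codons.
Ala: 4 codons.
Arg: 6 codons.
Asp: 2 codons.
2 × 4 × 4 × 6 × 2 = 384.

384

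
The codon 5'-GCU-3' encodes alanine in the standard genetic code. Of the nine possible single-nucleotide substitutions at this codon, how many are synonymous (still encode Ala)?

Position 1: none → 0 synonymous.
Position 2: none → 0 synonymous.
Position 3: GCC, GCA, GCG → 3 synonymous.
Total: 0 + 0 + 3 = 3.

3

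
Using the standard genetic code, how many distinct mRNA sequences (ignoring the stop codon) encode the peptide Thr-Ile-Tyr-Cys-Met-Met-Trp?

Thr: 4 codons.
Ile: 3 codons.
Tyr: 2 codons.
Cys: 2 codons.
Met: 1 codon.
Met: 1 codon.
Trp: 1 codon.
4 × 3 × 2 × 2 × 1 × 1 × 1 = 48.

48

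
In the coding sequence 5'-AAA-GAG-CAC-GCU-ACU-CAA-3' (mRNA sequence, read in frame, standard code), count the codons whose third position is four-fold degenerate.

2

Codon 1 AAA (Lys): third position 2-fold.
Codon 2 GAG (Glu): third position 2-fold.
Codon 3 CAC (His): third position 2-fold.
Codon 4 GCU (Ala): third position 4-fold.
Codon 5 ACU (Thr): third position 4-fold.
Codon 6 CAA (Gln): third position 2-fold.
Four-fold degenerate third positions: 2.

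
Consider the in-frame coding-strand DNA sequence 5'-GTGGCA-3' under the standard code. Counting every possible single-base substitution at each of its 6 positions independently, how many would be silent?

Codon 1 (GTG, Val): 3 synonymous substitutions.
Codon 2 (GCA, Ala): 3 synonymous substitutions.
Total: 3 + 3 = 6.

6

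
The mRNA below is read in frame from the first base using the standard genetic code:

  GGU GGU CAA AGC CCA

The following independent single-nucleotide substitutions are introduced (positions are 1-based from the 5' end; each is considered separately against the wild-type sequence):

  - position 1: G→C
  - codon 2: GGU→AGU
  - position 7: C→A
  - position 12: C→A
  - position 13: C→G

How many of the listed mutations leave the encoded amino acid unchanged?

Codon 1: GGU (Gly) → CGU (Arg) — missense.
Codon 2: GGU (Gly) → AGU (Ser) — missense.
Codon 3: CAA (Gln) → AAA (Lys) — missense.
Codon 4: AGC (Ser) → AGA (Arg) — missense.
Codon 5: CCA (Pro) → GCA (Ala) — missense.
Synonymous: 0 of 5.

0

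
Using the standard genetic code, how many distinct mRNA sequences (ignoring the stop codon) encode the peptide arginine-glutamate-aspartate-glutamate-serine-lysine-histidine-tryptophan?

Arg: 6 codons.
Glu: 2 codons.
Asp: 2 codons.
Glu: 2 codons.
Ser: 6 codons.
Lys: 2 codons.
His: 2 codons.
Trp: 1 codon.
6 × 2 × 2 × 2 × 6 × 2 × 2 × 1 = 1152.

1152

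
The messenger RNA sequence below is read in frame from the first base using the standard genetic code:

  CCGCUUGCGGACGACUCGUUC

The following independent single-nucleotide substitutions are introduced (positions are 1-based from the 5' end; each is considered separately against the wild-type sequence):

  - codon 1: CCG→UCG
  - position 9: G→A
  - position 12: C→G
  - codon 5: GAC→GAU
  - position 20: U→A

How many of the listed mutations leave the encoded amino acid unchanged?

2

Codon 1: CCG (Pro) → UCG (Ser) — missense.
Codon 3: GCG (Ala) → GCA (Ala) — synonymous.
Codon 4: GAC (Asp) → GAG (Glu) — missense.
Codon 5: GAC (Asp) → GAU (Asp) — synonymous.
Codon 7: UUC (Phe) → UAC (Tyr) — missense.
Synonymous: 2 of 5.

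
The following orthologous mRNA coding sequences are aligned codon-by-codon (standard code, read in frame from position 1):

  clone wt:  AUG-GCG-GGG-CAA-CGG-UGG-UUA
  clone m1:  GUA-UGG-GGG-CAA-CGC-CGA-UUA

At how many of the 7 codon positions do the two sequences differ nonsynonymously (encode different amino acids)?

3

Codon 1: AUG Met / GUA Val — nonsynonymous.
Codon 2: GCG Ala / UGG Trp — nonsynonymous.
Codon 3: GGG Gly / GGG Gly — identical.
Codon 4: CAA Gln / CAA Gln — identical.
Codon 5: CGG Arg / CGC Arg — synonymous.
Codon 6: UGG Trp / CGA Arg — nonsynonymous.
Codon 7: UUA Leu / UUA Leu — identical.
Nonsynonymous differences: 3.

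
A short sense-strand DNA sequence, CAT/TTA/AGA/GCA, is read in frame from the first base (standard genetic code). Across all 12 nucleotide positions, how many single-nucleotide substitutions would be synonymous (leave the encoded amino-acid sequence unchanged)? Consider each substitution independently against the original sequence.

Codon 1 (CAT, His): 1 synonymous substitution.
Codon 2 (TTA, Leu): 2 synonymous substitutions.
Codon 3 (AGA, Arg): 2 synonymous substitutions.
Codon 4 (GCA, Ala): 3 synonymous substitutions.
Total: 1 + 2 + 2 + 3 = 8.

8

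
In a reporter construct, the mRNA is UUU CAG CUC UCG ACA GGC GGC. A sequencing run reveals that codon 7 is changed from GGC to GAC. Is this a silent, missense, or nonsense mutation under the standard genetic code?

missense

Position 20 falls in codon 7: GGC → Gly.
After the substitution the codon is GAC → Asp.
Gly ≠ Asp, so this is a missense mutation.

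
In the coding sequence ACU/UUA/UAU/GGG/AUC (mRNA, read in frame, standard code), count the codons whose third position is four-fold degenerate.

Codon 1 ACU (Thr): third position 4-fold.
Codon 2 UUA (Leu): third position 2-fold.
Codon 3 UAU (Tyr): third position 2-fold.
Codon 4 GGG (Gly): third position 4-fold.
Codon 5 AUC (Ile): third position 3-fold.
Four-fold degenerate third positions: 2.

2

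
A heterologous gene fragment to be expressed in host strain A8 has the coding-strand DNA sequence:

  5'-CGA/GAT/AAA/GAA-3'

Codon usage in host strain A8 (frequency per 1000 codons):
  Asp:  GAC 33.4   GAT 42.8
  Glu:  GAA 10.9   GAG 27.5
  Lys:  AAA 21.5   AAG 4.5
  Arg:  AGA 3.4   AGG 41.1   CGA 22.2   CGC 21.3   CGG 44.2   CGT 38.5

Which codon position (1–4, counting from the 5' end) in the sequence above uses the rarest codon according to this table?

Codon 1 CGA (Arg): 22.2 per 1000.
Codon 2 GAT (Asp): 42.8 per 1000.
Codon 3 AAA (Lys): 21.5 per 1000.
Codon 4 GAA (Glu): 10.9 per 1000.
Lowest frequency is 10.9 at codon 4.

4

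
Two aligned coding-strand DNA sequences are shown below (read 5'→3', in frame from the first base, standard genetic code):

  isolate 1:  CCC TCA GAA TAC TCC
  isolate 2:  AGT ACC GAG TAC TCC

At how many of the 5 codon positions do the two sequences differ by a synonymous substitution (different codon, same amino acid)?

1

Codon 1: CCC Pro / AGT Ser — nonsynonymous.
Codon 2: TCA Ser / ACC Thr — nonsynonymous.
Codon 3: GAA Glu / GAG Glu — synonymous.
Codon 4: TAC Tyr / TAC Tyr — identical.
Codon 5: TCC Ser / TCC Ser — identical.
Synonymous differences: 1.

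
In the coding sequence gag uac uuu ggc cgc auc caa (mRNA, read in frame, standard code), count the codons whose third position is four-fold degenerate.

Codon 1 GAG (Glu): third position 2-fold.
Codon 2 UAC (Tyr): third position 2-fold.
Codon 3 UUU (Phe): third position 2-fold.
Codon 4 GGC (Gly): third position 4-fold.
Codon 5 CGC (Arg): third position 4-fold.
Codon 6 AUC (Ile): third position 3-fold.
Codon 7 CAA (Gln): third position 2-fold.
Four-fold degenerate third positions: 2.

2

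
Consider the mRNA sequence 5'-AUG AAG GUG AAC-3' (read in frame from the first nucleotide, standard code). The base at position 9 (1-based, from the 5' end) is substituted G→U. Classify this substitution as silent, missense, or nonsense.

silent

Position 9 falls in codon 3: GUG → Val.
After the substitution the codon is GUU → Val.
Both encode Val, so the change is synonymous.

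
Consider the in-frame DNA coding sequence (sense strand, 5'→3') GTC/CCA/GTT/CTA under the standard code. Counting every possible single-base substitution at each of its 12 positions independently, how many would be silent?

13

Codon 1 (GTC, Val): 3 synonymous substitutions.
Codon 2 (CCA, Pro): 3 synonymous substitutions.
Codon 3 (GTT, Val): 3 synonymous substitutions.
Codon 4 (CTA, Leu): 4 synonymous substitutions.
Total: 3 + 3 + 3 + 4 = 13.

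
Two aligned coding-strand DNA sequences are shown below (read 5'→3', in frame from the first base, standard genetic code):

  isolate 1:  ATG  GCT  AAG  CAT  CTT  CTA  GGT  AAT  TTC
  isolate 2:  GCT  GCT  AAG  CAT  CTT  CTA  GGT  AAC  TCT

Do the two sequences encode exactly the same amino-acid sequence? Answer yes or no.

Codon 1: ATG Met / GCT Ala — nonsynonymous.
Codon 2: GCT Ala / GCT Ala — identical.
Codon 3: AAG Lys / AAG Lys — identical.
Codon 4: CAT His / CAT His — identical.
Codon 5: CTT Leu / CTT Leu — identical.
Codon 6: CTA Leu / CTA Leu — identical.
Codon 7: GGT Gly / GGT Gly — identical.
Codon 8: AAT Asn / AAC Asn — synonymous.
Codon 9: TTC Phe / TCT Ser — nonsynonymous.
Nonsynonymous differences: 2 → different protein.

no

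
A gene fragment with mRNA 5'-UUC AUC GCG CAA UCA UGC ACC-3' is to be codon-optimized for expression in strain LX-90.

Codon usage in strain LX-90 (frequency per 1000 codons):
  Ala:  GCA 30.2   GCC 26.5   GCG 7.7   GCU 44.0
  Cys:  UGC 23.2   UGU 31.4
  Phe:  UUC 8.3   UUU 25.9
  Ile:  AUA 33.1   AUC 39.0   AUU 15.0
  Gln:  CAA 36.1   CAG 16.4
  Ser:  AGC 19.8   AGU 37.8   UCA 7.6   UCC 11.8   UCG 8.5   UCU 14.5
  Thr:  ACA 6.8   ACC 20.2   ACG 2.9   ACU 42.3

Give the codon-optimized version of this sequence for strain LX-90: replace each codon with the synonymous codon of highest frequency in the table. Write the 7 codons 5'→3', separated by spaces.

UUU AUC GCU CAA AGU UGU ACU

Codon 1 (Phe): best is UUU at 25.9.
Codon 2 (Ile): best is AUC at 39.0.
Codon 3 (Ala): best is GCU at 44.0.
Codon 4 (Gln): best is CAA at 36.1.
Codon 5 (Ser): best is AGU at 37.8.
Codon 6 (Cys): best is UGU at 31.4.
Codon 7 (Thr): best is ACU at 42.3.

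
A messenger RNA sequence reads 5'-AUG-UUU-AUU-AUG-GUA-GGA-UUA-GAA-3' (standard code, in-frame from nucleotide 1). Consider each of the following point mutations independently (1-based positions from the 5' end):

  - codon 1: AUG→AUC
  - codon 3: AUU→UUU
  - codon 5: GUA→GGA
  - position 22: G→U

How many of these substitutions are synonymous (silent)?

Codon 1: AUG (Met) → AUC (Ile) — missense.
Codon 3: AUU (Ile) → UUU (Phe) — missense.
Codon 5: GUA (Val) → GGA (Gly) — missense.
Codon 8: GAA (Glu) → UAA (Stop) — nonsense.
Synonymous: 0 of 4.

0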